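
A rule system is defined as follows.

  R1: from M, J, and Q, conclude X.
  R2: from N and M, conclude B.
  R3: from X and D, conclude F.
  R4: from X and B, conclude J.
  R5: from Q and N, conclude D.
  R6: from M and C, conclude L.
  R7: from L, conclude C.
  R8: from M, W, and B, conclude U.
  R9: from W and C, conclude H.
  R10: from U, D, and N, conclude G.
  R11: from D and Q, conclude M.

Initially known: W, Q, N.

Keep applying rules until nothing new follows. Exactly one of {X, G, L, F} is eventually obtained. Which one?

G

Q and N hold, so D follows (R5).
From D and Q, R11 gives M.
N and M hold, so B follows (R2).
M, W, and B hold, so U follows (R8).
U, D, and N hold, so G follows (R10).
L would need M and C (R6), but C is never established. F would need X and D (R3), but X is never established. X would need M, J, and Q (R1), but J is never established.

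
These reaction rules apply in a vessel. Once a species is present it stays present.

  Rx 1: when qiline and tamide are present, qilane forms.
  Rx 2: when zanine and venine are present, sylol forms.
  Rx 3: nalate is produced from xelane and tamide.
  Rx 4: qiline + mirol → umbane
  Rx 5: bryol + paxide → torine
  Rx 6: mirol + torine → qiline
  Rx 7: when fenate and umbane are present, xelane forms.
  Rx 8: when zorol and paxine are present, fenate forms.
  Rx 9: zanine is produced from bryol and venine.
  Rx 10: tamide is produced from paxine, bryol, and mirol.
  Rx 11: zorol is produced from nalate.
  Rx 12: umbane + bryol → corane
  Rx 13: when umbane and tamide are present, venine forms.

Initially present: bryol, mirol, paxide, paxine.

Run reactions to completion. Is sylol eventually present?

paxine, bryol, and mirol present → tamide forms (Rx 10).
bryol and paxide present → torine forms (Rx 5).
mirol and torine present → qiline forms (Rx 6).
qiline and mirol present → umbane forms (Rx 4).
umbane and tamide present → venine forms (Rx 13).
bryol and venine present → zanine forms (Rx 9).
zanine and venine present → sylol forms (Rx 2).

Yes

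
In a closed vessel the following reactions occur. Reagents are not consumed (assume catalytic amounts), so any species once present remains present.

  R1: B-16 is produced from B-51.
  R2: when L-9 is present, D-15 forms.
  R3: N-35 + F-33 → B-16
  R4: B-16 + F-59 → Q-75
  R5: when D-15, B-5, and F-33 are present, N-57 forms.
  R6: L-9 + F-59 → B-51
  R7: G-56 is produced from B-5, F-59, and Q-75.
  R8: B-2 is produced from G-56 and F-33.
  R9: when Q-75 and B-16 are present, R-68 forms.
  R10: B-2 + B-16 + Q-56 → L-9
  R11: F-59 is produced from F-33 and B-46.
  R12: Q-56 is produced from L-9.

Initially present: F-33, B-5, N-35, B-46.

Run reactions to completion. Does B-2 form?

Yes

N-35 and F-33 present → B-16 forms (R3).
F-33 and B-46 present → F-59 forms (R11).
B-16 and F-59 present → Q-75 forms (R4).
B-5, F-59, and Q-75 present → G-56 forms (R7).
G-56 and F-33 present → B-2 forms (R8).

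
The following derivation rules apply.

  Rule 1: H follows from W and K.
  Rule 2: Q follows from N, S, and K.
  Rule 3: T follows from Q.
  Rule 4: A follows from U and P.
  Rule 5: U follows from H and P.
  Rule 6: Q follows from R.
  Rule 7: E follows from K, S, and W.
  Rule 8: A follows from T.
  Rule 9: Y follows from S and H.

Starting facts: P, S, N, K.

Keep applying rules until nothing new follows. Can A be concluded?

N, S, and K hold, so Q follows (Rule 2).
Q holds, so T follows (Rule 3).
From T, Rule 8 gives A.

Yes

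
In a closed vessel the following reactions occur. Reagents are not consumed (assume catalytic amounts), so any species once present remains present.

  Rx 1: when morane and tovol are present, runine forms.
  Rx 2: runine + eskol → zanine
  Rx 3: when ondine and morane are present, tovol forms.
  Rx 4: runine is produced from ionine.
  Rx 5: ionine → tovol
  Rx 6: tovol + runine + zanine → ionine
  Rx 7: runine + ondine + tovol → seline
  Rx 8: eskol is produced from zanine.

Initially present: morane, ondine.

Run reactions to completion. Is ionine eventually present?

ionine would need tovol, runine, and zanine (Rx 6), but zanine never forms.

No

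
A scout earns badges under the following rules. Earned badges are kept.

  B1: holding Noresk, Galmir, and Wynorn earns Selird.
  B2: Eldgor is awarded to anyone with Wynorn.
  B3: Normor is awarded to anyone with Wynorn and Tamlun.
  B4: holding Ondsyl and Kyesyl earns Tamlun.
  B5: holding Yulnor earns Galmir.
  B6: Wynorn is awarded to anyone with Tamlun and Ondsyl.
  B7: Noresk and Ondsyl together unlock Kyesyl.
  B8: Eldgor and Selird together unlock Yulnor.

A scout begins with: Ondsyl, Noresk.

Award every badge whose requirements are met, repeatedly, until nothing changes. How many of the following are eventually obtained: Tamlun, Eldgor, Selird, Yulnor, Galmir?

2

With Noresk and Ondsyl, Kyesyl is earned (B7).
With Ondsyl and Kyesyl, Tamlun is earned (B4).
With Tamlun and Ondsyl, Wynorn is earned (B6).
With Wynorn, Eldgor is earned (B2).
Tamlun: reached.
Eldgor: reached.
Selird would need Noresk, Galmir, and Wynorn (B1), but Galmir is never earned.
Yulnor would need Eldgor and Selird (B8), but Selird is never earned.
Galmir would need Yulnor (B5), but Yulnor is never earned.
Reached: Tamlun and Eldgor — 2 of the 5.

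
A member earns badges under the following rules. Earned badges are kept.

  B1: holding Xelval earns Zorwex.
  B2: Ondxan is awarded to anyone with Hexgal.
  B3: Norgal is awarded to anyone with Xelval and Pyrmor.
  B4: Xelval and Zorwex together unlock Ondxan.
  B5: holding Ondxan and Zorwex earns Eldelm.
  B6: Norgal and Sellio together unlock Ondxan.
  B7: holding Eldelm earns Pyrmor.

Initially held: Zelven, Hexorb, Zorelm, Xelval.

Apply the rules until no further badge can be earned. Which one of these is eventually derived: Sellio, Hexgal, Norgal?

Norgal

With Xelval, Zorwex is earned (B1).
With Xelval and Zorwex, Ondxan is earned (B4).
With Ondxan and Zorwex, Eldelm is earned (B5).
With Eldelm, Pyrmor is earned (B7).
With Xelval and Pyrmor, Norgal is earned (B3).
No rule produces Sellio, and it is not given. No rule produces Hexgal, and it is not given.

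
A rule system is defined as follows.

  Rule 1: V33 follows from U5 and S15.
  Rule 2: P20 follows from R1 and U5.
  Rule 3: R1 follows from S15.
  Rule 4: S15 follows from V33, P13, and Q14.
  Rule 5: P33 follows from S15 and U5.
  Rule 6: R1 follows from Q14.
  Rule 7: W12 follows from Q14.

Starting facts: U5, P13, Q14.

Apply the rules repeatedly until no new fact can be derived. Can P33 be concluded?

P33 would need S15 and U5 (Rule 5), but S15 is never established.

No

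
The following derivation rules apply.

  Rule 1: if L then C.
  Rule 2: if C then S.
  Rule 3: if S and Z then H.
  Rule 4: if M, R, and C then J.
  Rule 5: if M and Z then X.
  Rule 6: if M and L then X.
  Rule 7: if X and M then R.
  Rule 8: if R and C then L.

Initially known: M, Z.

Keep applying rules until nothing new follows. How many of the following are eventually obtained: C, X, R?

2

From M and Z, Rule 5 gives X.
X and M hold, so R follows (Rule 7).
C would need L (Rule 1), but L is never established.
X: reached.
R: reached.
Reached: X and R — 2 of the 3.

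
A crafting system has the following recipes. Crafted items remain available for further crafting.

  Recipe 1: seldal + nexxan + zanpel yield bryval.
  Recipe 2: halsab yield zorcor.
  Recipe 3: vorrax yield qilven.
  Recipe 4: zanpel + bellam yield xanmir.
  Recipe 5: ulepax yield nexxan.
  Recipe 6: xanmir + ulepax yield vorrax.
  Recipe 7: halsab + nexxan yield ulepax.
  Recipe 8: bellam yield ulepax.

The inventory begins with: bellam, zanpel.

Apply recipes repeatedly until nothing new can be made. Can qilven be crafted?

zanpel + bellam → xanmir (Recipe 4).
bellam → ulepax (Recipe 8).
Using Recipe 6, xanmir and ulepax make vorrax.
vorrax → qilven (Recipe 3).

Yes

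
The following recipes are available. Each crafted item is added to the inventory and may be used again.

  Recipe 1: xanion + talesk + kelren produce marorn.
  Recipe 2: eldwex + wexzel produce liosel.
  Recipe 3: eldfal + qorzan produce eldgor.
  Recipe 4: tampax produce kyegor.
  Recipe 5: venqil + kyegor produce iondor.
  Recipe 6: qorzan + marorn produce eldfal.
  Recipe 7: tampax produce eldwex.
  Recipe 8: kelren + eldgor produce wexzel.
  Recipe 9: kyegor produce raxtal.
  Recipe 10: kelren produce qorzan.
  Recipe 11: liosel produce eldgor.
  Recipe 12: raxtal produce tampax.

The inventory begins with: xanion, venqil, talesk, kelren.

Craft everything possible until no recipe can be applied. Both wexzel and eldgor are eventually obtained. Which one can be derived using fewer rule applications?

eldgor

eldgor: Using Recipe 10, kelren makes qorzan. xanion + talesk + kelren → marorn (Recipe 1). Using Recipe 6, qorzan and marorn make eldfal. eldfal + qorzan → eldgor (Recipe 3). [4 rule applications]
wexzel: kelren → qorzan (Recipe 10). Using Recipe 1, xanion, talesk, and kelren make marorn. qorzan + marorn → eldfal (Recipe 6). Using Recipe 3, eldfal and qorzan make eldgor. kelren + eldgor → wexzel (Recipe 8). [5 rule applications]
eldgor needs fewer.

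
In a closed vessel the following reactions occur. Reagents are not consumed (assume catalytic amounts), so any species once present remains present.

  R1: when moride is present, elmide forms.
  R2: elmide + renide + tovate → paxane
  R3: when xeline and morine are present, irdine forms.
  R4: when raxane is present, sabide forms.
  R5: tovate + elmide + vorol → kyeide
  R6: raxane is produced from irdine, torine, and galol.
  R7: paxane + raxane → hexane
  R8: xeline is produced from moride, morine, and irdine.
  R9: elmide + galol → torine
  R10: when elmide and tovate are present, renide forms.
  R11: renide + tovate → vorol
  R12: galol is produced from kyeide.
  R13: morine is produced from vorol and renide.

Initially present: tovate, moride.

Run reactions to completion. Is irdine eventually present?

irdine would need xeline and morine (R3), but xeline never forms.

No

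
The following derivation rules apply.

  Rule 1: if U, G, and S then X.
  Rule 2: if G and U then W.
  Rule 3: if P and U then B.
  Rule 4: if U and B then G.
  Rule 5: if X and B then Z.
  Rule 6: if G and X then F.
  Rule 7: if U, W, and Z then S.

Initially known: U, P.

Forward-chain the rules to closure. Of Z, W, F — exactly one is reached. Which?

W

P and U hold, so B follows (Rule 3).
U and B hold, so G follows (Rule 4).
From G and U, Rule 2 gives W.
Z would need X and B (Rule 5), but X is never established. F would need G and X (Rule 6), but X is never established.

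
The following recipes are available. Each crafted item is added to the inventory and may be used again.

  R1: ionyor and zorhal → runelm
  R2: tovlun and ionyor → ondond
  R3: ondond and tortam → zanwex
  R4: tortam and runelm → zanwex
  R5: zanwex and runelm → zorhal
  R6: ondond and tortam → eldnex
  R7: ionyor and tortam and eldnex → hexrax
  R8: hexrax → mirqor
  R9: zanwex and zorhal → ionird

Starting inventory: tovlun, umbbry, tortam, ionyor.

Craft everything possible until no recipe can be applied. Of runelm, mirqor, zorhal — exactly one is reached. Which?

tovlun and ionyor → ondond (R2).
ondond and tortam → eldnex (R6).
Using R7, ionyor, tortam, and eldnex make hexrax.
Using R8, hexrax makes mirqor.
zorhal would need zanwex and runelm (R5), but runelm is never obtained. runelm would need ionyor and zorhal (R1), but zorhal is never obtained.

mirqor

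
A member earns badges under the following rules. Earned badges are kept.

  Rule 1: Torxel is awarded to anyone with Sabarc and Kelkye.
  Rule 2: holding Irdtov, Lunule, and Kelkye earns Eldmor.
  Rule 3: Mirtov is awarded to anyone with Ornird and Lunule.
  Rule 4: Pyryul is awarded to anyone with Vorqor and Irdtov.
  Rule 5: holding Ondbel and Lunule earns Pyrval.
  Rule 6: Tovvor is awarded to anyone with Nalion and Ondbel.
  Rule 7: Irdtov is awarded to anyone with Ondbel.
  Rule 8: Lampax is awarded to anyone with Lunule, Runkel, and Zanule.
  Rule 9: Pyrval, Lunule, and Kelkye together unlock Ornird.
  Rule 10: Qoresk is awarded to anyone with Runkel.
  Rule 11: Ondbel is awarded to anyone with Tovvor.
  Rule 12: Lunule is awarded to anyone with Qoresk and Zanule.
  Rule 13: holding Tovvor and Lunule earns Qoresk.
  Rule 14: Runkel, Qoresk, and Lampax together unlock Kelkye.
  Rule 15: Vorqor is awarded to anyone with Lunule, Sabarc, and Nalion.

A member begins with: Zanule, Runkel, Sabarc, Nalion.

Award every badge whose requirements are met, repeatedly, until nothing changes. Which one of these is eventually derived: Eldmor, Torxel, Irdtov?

With Runkel, Qoresk is earned (Rule 10).
With Qoresk and Zanule, Lunule is earned (Rule 12).
With Lunule, Runkel, and Zanule, Lampax is earned (Rule 8).
With Runkel, Qoresk, and Lampax, Kelkye is earned (Rule 14).
With Sabarc and Kelkye, Torxel is earned (Rule 1).
Irdtov would need Ondbel (Rule 7), but Ondbel is never earned. Eldmor would need Irdtov, Lunule, and Kelkye (Rule 2), but Irdtov is never earned.

Torxel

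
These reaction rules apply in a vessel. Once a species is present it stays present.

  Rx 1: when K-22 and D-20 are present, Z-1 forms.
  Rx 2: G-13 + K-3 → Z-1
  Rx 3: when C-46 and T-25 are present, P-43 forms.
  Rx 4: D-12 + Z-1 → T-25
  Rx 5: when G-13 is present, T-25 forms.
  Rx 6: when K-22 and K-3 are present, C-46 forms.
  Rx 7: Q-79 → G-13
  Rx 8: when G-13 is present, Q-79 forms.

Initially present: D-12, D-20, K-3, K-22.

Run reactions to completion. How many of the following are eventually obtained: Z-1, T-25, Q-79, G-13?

2

K-22 and D-20 present → Z-1 forms (Rx 1).
D-12 and Z-1 present → T-25 forms (Rx 4).
Z-1: reached.
T-25: reached.
Q-79 would need G-13 (Rx 8), but G-13 never forms.
G-13 would need Q-79 (Rx 7), but Q-79 never forms.
Reached: Z-1 and T-25 — 2 of the 4.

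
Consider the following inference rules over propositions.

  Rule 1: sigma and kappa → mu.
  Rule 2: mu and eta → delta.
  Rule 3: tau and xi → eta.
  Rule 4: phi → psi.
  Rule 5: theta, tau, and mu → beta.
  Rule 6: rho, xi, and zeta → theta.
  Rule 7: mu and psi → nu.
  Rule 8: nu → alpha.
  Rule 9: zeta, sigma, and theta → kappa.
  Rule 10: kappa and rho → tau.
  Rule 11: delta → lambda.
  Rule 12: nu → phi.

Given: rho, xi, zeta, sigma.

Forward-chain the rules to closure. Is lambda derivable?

From rho, xi, and zeta, Rule 6 gives theta.
zeta, sigma, and theta hold, so kappa follows (Rule 9).
From kappa and rho, Rule 10 gives tau.
sigma and kappa hold, so mu follows (Rule 1).
tau and xi hold, so eta follows (Rule 3).
From mu and eta, Rule 2 gives delta.
From delta, Rule 11 gives lambda.

Yes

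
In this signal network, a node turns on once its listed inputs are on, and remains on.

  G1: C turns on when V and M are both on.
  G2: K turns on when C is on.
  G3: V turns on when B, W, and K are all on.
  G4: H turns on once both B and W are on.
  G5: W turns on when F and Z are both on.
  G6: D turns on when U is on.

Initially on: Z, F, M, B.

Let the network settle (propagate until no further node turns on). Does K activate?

K would need C (G2), but C never turns on.

No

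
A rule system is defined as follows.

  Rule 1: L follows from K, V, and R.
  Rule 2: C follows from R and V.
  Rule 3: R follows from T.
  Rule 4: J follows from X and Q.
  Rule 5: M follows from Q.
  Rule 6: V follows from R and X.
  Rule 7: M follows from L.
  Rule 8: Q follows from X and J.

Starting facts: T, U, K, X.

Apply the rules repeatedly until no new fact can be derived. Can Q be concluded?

No

Q would need X and J (Rule 8), but J is never established.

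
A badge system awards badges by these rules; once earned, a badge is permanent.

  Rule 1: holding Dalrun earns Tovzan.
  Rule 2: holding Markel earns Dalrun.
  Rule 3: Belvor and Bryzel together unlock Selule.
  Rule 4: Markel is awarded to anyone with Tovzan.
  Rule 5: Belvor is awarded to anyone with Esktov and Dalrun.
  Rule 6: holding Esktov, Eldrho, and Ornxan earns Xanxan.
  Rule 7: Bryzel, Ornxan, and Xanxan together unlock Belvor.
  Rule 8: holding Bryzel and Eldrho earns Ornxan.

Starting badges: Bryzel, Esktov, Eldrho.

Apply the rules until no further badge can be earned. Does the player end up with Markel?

No

Markel would need Tovzan (Rule 4), but Tovzan is never earned.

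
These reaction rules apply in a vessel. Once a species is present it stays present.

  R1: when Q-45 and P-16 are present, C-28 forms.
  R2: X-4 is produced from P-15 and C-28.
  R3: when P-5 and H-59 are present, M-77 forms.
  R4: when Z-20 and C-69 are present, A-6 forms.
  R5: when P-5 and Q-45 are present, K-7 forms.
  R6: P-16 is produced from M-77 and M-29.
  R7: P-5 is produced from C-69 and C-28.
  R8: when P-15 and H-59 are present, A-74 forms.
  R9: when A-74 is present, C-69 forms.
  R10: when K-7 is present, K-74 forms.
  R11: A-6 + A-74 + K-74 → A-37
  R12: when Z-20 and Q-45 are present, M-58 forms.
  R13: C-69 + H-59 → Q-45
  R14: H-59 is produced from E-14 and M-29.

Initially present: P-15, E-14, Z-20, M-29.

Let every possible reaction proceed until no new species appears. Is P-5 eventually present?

No

P-5 would need C-69 and C-28 (R7), but C-28 never forms.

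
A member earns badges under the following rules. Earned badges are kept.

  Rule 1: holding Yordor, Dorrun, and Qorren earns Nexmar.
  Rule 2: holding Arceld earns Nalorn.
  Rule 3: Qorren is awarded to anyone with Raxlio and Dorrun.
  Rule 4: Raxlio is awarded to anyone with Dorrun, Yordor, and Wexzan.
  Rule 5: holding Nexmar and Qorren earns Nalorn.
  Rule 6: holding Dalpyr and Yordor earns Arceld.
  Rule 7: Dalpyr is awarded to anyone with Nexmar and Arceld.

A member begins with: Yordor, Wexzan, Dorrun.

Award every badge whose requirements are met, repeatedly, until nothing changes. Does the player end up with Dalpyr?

Dalpyr would need Nexmar and Arceld (Rule 7), but Arceld is never earned.

No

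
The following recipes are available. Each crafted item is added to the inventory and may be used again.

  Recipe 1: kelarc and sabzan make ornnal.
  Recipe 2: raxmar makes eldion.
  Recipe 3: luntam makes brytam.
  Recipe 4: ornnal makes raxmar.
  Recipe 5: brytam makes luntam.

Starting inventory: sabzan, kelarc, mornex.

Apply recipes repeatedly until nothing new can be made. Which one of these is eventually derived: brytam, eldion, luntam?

eldion

Using Recipe 1, kelarc and sabzan make ornnal.
ornnal → raxmar (Recipe 4).
raxmar → eldion (Recipe 2).
luntam would need brytam (Recipe 5), but brytam is never obtained. brytam would need luntam (Recipe 3), but luntam is never obtained.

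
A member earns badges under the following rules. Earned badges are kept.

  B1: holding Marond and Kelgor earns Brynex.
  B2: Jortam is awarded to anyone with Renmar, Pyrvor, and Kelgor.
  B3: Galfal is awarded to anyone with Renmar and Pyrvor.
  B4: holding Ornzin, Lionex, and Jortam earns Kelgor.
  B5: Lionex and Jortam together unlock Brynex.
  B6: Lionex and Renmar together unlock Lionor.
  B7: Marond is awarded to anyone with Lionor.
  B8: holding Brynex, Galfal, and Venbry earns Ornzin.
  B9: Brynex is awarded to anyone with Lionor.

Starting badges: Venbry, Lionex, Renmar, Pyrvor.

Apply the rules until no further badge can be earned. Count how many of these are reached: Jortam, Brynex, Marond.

2

With Lionex and Renmar, Lionor is earned (B6).
With Lionor, Brynex is earned (B9).
With Lionor, Marond is earned (B7).
Jortam would need Renmar, Pyrvor, and Kelgor (B2), but Kelgor is never earned.
Brynex: reached.
Marond: reached.
Reached: Brynex and Marond — 2 of the 3.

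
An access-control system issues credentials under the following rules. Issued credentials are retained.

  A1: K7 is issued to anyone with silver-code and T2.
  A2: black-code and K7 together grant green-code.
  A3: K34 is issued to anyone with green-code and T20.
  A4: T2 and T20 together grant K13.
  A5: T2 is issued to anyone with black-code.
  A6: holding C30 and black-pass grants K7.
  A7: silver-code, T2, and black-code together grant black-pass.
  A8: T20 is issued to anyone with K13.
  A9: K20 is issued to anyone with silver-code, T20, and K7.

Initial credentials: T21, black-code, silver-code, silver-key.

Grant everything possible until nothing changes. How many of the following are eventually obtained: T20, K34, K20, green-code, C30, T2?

Holding black-code grants T2 (A5).
Holding silver-code and T2 grants K7 (A1).
Holding black-code and K7 grants green-code (A2).
T20 would need K13 (A8), but K13 is never granted.
K34 would need green-code and T20 (A3), but T20 is never granted.
K20 would need silver-code, T20, and K7 (A9), but T20 is never granted.
green-code: reached.
No rule produces C30, and it is not given.
T2: reached.
Reached: green-code and T2 — 2 of the 6.

2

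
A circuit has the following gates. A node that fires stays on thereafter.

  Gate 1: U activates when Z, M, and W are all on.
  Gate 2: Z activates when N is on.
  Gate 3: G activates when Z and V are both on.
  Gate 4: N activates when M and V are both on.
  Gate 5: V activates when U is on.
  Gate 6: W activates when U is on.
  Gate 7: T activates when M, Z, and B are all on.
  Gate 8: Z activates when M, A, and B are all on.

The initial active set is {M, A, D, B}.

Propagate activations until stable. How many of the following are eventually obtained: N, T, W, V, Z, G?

M, A, and B are on, so Z activates (Gate 8).
Gate 7: M, Z, and B on → T on.
N would need M and V (Gate 4), but V never turns on.
T: reached.
W would need U (Gate 6), but U never turns on.
V would need U (Gate 5), but U never turns on.
Z: reached.
G would need Z and V (Gate 3), but V never turns on.
Reached: T and Z — 2 of the 6.

2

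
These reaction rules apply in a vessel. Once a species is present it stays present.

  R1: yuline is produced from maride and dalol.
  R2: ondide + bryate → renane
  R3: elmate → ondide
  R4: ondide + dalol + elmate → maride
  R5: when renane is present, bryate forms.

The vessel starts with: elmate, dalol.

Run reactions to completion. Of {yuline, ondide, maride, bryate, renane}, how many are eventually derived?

3

elmate present → ondide forms (R3).
ondide, dalol, and elmate present → maride forms (R4).
maride and dalol present → yuline forms (R1).
yuline: reached.
ondide: reached.
maride: reached.
bryate would need renane (R5), but renane never forms.
renane would need ondide and bryate (R2), but bryate never forms.
Reached: yuline, ondide, and maride — 3 of the 5.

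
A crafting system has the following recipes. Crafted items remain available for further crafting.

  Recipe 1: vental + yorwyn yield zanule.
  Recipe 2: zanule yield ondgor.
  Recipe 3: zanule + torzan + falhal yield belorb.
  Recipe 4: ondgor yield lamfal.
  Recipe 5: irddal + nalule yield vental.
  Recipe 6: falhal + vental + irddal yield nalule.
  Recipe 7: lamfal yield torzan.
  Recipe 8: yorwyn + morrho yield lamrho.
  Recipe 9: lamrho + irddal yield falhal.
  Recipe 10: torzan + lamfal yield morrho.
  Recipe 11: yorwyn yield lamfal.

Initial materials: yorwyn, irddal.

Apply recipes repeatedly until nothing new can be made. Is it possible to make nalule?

nalule would need falhal, vental, and irddal (Recipe 6), but vental is never obtained.

No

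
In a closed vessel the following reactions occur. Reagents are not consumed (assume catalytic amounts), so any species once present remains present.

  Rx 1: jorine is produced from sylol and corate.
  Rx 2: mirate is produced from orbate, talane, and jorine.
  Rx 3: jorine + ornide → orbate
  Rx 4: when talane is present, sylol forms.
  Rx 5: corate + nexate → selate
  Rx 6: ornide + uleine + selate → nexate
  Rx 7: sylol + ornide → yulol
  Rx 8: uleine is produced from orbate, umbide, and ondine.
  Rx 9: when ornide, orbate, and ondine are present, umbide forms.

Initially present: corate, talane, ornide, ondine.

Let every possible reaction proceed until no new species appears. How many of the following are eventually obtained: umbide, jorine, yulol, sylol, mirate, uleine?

6

talane present → sylol forms (Rx 4).
sylol and ornide present → yulol forms (Rx 7).
sylol and corate present → jorine forms (Rx 1).
jorine and ornide present → orbate forms (Rx 3).
ornide, orbate, and ondine present → umbide forms (Rx 9).
orbate, talane, and jorine present → mirate forms (Rx 2).
orbate, umbide, and ondine present → uleine forms (Rx 8).
umbide: reached.
jorine: reached.
yulol: reached.
sylol: reached.
mirate: reached.
uleine: reached.
All 6 are reached.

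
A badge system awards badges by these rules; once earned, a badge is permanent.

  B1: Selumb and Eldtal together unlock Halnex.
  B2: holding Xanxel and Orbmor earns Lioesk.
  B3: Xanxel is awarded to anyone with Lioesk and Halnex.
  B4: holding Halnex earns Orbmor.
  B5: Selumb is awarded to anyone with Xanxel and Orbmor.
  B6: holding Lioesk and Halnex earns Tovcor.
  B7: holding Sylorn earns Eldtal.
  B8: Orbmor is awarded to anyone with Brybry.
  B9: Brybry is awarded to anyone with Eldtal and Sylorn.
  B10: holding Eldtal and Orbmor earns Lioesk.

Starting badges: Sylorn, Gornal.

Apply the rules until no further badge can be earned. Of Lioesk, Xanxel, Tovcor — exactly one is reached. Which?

Lioesk

With Sylorn, Eldtal is earned (B7).
With Eldtal and Sylorn, Brybry is earned (B9).
With Brybry, Orbmor is earned (B8).
With Eldtal and Orbmor, Lioesk is earned (B10).
Xanxel would need Lioesk and Halnex (B3), but Halnex is never earned. Tovcor would need Lioesk and Halnex (B6), but Halnex is never earned.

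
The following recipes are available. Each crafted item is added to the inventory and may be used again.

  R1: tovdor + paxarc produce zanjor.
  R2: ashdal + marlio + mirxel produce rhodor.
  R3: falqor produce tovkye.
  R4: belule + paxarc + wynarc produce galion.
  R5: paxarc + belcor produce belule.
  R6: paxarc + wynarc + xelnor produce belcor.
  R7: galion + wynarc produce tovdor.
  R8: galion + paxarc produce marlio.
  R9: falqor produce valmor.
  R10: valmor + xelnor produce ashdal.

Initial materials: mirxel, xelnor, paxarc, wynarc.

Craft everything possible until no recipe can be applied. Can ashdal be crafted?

ashdal would need valmor and xelnor (R10), but valmor is never obtained.

No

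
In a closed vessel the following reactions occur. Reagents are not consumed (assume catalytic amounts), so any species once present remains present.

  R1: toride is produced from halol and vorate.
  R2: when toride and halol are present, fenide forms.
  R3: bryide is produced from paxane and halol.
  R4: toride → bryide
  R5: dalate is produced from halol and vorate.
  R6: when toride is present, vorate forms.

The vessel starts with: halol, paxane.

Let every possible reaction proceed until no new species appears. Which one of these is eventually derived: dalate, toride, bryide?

paxane and halol present → bryide forms (R3).
dalate would need halol and vorate (R5), but vorate never forms. toride would need halol and vorate (R1), but vorate never forms.

bryide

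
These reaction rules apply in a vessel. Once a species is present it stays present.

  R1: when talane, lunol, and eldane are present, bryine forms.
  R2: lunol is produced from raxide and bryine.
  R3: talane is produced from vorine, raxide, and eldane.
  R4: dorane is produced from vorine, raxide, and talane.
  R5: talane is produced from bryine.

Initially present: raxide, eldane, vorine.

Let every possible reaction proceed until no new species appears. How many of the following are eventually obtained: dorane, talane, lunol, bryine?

2

vorine, raxide, and eldane present → talane forms (R3).
vorine, raxide, and talane present → dorane forms (R4).
dorane: reached.
talane: reached.
lunol would need raxide and bryine (R2), but bryine never forms.
bryine would need talane, lunol, and eldane (R1), but lunol never forms.
Reached: dorane and talane — 2 of the 4.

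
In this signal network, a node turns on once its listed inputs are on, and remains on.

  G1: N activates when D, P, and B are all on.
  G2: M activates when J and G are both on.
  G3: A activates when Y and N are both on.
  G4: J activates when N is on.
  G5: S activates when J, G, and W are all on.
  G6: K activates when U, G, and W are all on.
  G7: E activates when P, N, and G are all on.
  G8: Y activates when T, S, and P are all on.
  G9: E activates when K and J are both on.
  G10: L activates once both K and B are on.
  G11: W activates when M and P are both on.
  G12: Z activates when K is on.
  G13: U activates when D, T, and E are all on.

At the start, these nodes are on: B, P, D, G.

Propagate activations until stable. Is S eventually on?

Yes

D, P, and B are on, so N activates (G1).
G4: N on → J on.
J and G are on, so M activates (G2).
G11: M and P on → W on.
J, G, and W are on, so S activates (G5).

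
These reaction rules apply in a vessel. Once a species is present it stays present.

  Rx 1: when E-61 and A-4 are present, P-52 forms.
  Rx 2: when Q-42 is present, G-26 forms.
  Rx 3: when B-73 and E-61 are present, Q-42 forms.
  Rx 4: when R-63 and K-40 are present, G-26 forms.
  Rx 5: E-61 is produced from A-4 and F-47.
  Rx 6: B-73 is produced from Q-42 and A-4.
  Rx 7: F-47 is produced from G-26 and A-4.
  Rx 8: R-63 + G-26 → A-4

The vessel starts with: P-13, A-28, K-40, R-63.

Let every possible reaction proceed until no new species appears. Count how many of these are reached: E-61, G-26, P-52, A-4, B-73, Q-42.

4

R-63 and K-40 present → G-26 forms (Rx 4).
R-63 and G-26 present → A-4 forms (Rx 8).
G-26 and A-4 present → F-47 forms (Rx 7).
A-4 and F-47 present → E-61 forms (Rx 5).
E-61 and A-4 present → P-52 forms (Rx 1).
E-61: reached.
G-26: reached.
P-52: reached.
A-4: reached.
B-73 would need Q-42 and A-4 (Rx 6), but Q-42 never forms.
Q-42 would need B-73 and E-61 (Rx 3), but B-73 never forms.
Reached: E-61, G-26, P-52, and A-4 — 4 of the 6.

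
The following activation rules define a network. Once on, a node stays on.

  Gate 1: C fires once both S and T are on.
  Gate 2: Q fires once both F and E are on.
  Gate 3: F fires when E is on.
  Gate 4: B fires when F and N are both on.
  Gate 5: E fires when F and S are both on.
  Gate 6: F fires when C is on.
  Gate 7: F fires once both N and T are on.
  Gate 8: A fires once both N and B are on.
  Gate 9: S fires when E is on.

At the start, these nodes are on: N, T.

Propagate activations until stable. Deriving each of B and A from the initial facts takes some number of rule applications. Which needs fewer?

B: N and T are on, so F fires (Gate 7). Gate 4: F and N on → B on. [2 rule applications]
A: Gate 7: N and T on → F on. F and N are on, so B fires (Gate 4). N and B are on, so A fires (Gate 8). [3 rule applications]
B needs fewer.

B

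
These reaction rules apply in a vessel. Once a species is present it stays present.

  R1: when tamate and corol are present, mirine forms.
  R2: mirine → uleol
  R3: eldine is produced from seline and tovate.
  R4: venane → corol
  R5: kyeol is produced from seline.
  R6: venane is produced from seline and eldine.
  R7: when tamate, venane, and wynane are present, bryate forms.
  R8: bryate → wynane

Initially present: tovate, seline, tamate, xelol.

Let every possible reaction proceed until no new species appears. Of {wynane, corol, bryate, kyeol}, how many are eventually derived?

2

seline and tovate present → eldine forms (R3).
seline present → kyeol forms (R5).
seline and eldine present → venane forms (R6).
venane present → corol forms (R4).
wynane would need bryate (R8), but bryate never forms.
corol: reached.
bryate would need tamate, venane, and wynane (R7), but wynane never forms.
kyeol: reached.
Reached: corol and kyeol — 2 of the 4.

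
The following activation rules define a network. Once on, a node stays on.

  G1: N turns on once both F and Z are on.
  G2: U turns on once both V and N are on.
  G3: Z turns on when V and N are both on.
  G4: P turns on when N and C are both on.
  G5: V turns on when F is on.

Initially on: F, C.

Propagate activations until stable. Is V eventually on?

Yes

G5: F on → V on.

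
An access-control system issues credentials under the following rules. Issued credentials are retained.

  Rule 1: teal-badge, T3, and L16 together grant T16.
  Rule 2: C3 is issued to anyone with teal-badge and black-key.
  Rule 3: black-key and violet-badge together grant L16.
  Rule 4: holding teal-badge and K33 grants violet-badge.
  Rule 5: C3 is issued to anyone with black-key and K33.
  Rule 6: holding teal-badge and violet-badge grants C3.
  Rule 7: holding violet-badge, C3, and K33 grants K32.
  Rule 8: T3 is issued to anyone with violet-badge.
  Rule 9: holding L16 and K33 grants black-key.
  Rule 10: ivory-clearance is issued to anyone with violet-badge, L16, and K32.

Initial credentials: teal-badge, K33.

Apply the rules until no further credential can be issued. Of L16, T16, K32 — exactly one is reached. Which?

K32

Holding teal-badge and K33 grants violet-badge (Rule 4).
Holding teal-badge and violet-badge grants C3 (Rule 6).
Holding violet-badge, C3, and K33 grants K32 (Rule 7).
T16 would need teal-badge, T3, and L16 (Rule 1), but L16 is never granted. L16 would need black-key and violet-badge (Rule 3), but black-key is never granted.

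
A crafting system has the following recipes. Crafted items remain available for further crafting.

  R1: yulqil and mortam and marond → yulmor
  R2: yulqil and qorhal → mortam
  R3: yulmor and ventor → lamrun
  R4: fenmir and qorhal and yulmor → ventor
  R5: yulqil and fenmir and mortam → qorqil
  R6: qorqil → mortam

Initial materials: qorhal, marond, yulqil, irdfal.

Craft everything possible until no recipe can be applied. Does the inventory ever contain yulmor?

Yes

Using R2, yulqil and qorhal make mortam.
Using R1, yulqil, mortam, and marond make yulmor.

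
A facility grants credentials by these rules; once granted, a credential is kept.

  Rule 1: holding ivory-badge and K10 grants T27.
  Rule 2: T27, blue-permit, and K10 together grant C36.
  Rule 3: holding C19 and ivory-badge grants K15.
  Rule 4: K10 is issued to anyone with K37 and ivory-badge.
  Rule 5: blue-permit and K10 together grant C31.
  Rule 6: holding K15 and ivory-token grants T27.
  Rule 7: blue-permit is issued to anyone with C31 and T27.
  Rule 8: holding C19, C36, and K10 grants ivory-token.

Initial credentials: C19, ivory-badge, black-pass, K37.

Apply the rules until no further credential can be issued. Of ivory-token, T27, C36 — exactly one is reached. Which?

Holding K37 and ivory-badge grants K10 (Rule 4).
Holding ivory-badge and K10 grants T27 (Rule 1).
ivory-token would need C19, C36, and K10 (Rule 8), but C36 is never granted. C36 would need T27, blue-permit, and K10 (Rule 2), but blue-permit is never granted.

T27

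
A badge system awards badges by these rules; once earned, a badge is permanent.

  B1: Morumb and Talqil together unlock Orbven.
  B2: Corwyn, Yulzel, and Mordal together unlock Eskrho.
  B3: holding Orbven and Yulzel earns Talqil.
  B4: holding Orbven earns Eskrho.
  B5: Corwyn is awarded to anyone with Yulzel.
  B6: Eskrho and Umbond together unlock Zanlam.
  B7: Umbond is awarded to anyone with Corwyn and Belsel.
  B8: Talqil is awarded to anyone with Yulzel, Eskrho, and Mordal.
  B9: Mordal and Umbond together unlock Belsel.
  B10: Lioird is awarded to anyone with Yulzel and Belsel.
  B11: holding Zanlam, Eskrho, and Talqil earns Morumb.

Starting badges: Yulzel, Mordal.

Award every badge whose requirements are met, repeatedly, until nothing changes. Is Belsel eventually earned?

Belsel would need Mordal and Umbond (B9), but Umbond is never earned.

No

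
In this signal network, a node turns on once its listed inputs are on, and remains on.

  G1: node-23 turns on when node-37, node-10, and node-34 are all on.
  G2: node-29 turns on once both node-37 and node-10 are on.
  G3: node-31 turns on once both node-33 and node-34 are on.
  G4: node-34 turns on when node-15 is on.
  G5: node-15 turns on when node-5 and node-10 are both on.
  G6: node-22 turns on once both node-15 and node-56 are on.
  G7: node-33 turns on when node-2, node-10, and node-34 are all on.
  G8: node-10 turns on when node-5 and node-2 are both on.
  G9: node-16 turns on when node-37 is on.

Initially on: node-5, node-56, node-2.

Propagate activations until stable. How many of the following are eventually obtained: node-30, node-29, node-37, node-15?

G8: node-5 and node-2 on → node-10 on.
G5: node-5 and node-10 on → node-15 on.
No rule produces node-30, and it is not given.
node-29 would need node-37 and node-10 (G2), but node-37 never turns on.
No rule produces node-37, and it is not given.
node-15: reached.
Reached: node-15 — 1 of the 4.

1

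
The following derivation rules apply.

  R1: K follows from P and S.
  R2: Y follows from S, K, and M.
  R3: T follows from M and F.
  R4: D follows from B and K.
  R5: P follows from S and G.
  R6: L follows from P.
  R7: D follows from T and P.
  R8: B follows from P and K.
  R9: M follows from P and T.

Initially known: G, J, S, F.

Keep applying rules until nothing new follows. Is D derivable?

Yes

S and G hold, so P follows (R5).
P and S hold, so K follows (R1).
P and K hold, so B follows (R8).
B and K hold, so D follows (R4).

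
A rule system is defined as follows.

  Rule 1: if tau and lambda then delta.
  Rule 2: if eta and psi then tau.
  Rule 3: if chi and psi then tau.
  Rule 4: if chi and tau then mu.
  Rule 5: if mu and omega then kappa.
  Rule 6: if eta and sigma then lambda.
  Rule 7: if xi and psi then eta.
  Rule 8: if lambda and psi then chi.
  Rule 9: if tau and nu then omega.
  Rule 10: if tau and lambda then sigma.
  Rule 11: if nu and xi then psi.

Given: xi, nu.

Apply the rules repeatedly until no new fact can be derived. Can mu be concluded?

No

mu would need chi and tau (Rule 4), but chi is never established.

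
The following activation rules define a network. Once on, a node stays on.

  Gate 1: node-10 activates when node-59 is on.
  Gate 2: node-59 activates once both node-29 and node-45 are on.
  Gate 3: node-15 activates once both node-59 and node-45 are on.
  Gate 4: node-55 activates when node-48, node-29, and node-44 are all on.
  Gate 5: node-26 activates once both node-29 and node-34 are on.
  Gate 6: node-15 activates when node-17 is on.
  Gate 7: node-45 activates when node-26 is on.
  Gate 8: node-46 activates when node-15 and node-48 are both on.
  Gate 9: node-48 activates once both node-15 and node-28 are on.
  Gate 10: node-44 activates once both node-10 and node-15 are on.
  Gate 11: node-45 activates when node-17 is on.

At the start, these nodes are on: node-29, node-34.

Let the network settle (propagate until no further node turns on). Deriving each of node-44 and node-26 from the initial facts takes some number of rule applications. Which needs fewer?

node-26

node-26: Gate 5: node-29 and node-34 on → node-26 on. [1 rule application]
node-44: node-29 and node-34 are on, so node-26 activates (Gate 5). Gate 7: node-26 on → node-45 on. node-29 and node-45 are on, so node-59 activates (Gate 2). Gate 3: node-59 and node-45 on → node-15 on. Gate 1: node-59 on → node-10 on. Gate 10: node-10 and node-15 on → node-44 on. [6 rule applications]
node-26 needs fewer.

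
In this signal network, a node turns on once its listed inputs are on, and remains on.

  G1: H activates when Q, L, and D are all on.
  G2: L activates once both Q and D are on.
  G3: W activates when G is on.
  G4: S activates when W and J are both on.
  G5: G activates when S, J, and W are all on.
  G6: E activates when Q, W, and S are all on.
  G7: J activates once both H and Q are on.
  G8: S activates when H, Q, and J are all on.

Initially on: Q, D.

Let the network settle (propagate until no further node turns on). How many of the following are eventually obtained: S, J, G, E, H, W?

3

G2: Q and D on → L on.
G1: Q, L, and D on → H on.
G7: H and Q on → J on.
H, Q, and J are on, so S activates (G8).
S: reached.
J: reached.
G would need S, J, and W (G5), but W never turns on.
E would need Q, W, and S (G6), but W never turns on.
H: reached.
W would need G (G3), but G never turns on.
Reached: S, J, and H — 3 of the 6.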